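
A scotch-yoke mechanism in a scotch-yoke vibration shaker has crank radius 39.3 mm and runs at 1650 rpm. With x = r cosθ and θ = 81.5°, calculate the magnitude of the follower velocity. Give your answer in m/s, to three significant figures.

ω = 172.8 rad/s (from 1650 rpm).
x = r cosθ ⇒ ẋ = −rω sinθ.
|v| = rω|sinθ| = 0.0393·172.8·|sin 81.5°| = 6.716 m/s.

6.72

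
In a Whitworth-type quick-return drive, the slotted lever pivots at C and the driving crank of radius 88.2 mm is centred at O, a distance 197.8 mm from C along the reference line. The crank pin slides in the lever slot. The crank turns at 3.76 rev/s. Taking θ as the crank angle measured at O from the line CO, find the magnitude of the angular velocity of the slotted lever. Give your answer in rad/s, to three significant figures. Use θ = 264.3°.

3.29

ω = 23.62 rad/s (from 3.76 rev/s).
Crank pin A relative to C: A = (d + r cosθ, r sinθ); lever angle φ = atan2(r sinθ, d + r cosθ).
Differentiating tanφ: φ̇ = rω(d cosθ + r)/(d² + r² + 2dr cosθ).
d² + r² + 2dr cosθ = |CA|² = 0.0434386 m²;  d cosθ + r = +0.068555 m.
|ω_lever| = |0.0882·23.62·+0.068555| / 0.0434386 = 3.2885 rad/s.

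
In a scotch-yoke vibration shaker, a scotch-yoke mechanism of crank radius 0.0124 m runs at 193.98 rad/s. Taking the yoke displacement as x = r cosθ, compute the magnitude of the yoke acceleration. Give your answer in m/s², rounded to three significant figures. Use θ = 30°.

ω = 194 rad/s
x = r cosθ ⇒ ẍ = −rω² cosθ (ω constant).
|a| = rω²|cosθ| = 0.0124·(194)²·|cos 30°| = 404.08 m/s².

404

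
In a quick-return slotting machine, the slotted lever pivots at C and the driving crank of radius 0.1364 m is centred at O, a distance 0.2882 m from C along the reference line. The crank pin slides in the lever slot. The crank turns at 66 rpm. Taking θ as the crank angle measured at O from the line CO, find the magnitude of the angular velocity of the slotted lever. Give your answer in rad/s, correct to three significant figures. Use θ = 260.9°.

ω = 6.912 rad/s (from 66 rpm).
Crank pin A relative to C: A = (d + r cosθ, r sinθ); lever angle φ = atan2(r sinθ, d + r cosθ).
Differentiating tanφ: φ̇ = rω(d cosθ + r)/(d² + r² + 2dr cosθ).
d² + r² + 2dr cosθ = |CA|² = 0.0892297 m²;  d cosθ + r = +0.090819 m.
|ω_lever| = |0.1364·6.912·+0.090819| / 0.0892297 = 0.95952 rad/s.

0.960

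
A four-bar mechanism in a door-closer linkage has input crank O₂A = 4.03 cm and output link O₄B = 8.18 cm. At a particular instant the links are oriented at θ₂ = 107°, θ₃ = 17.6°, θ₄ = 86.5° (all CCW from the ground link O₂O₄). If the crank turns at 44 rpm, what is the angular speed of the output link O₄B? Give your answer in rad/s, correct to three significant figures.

ω₂ = 4.608 rad/s (from 44 rpm).
Differentiating the loop-closure r₂e^{iθ₂}+r₃e^{iθ₃}=r₁+r₄e^{iθ₄} gives r₂ω₂e^{iθ₂}+r₃ω₃e^{iθ₃}=r₄ω₄e^{iθ₄}.
Eliminating the other unknown: ω₄ = r₂ω₂ sin(θ₂−θ₃) / [r₄ sin(θ₄−θ₃)].
Numerator sine = +0.99995; denominator sine = +0.93295.
Result = 0.0403·4.608·(+0.99995) / (0.0818·(+0.93295)) = +2.433 rad/s; magnitude 2.433 rad/s.

2.43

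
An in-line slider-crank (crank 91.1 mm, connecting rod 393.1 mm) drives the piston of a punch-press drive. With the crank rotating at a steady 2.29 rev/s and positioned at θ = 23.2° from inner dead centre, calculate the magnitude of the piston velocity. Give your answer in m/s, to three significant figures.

0.627

ω = 2π·2.29 = 14.39 rad/s
For an in-line slider-crank, x = r cosθ + √(L² − r² sin²θ), so v = −rω sinθ·[1 + r cosθ/√(L² − r² sin²θ)].
With r = 0.0911 m, L = 0.3931 m, θ = 23.2°: √(L² − r² sin²θ) = 0.39146 m.
v = −0.0911·14.39·0.39394·[1 + 0.0911·0.91914/0.39146] = -0.62683 m/s.
|v| = 0.62683 m/s.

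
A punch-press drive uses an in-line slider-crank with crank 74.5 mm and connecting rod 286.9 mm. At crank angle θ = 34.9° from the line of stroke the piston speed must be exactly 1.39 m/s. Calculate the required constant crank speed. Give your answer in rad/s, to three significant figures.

26.8

For an in-line slider-crank, |v_piston| = rω|sinθ|·[1 + r cosθ/√(L² − r² sin²θ)].
With r = 0.0745 m, L = 0.2869 m, θ = 34.9°: the bracketed kinematic factor |dx/dθ| = 0.051805 m.
ω = v/|dx/dθ| = 1.39/0.051805 = 26.832 rad/s.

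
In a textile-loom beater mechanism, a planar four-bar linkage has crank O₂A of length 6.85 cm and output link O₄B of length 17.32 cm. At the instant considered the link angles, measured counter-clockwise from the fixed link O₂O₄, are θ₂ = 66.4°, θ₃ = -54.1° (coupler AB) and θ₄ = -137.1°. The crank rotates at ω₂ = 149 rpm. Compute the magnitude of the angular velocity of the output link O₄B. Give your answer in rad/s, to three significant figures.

5.36

ω₂ = 15.6 rad/s (from 149 rpm).
Differentiating the loop-closure r₂e^{iθ₂}+r₃e^{iθ₃}=r₁+r₄e^{iθ₄} gives r₂ω₂e^{iθ₂}+r₃ω₃e^{iθ₃}=r₄ω₄e^{iθ₄}.
Eliminating the other unknown: ω₄ = r₂ω₂ sin(θ₂−θ₃) / [r₄ sin(θ₄−θ₃)].
Numerator sine = +0.86163; denominator sine = -0.99255.
Result = 0.0685·15.6·(+0.86163) / (0.1732·(-0.99255)) = -5.3571 rad/s; magnitude 5.3571 rad/s.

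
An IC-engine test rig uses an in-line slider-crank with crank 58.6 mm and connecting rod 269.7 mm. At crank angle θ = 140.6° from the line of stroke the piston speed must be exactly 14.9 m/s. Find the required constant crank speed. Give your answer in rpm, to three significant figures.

4610

For an in-line slider-crank, |v_piston| = rω|sinθ|·[1 + r cosθ/√(L² − r² sin²θ)].
With r = 0.0586 m, L = 0.2697 m, θ = 140.6°: the bracketed kinematic factor |dx/dθ| = 0.03089 m.
ω = v/|dx/dθ| = 14.9/0.03089 = 482.36 rad/s.
N = 60ω/(2π) = 4606.2 rpm.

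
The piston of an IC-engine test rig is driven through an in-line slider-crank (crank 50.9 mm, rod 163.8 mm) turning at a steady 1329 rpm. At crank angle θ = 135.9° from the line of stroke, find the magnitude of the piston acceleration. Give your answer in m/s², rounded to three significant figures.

690

ω = 2π·1329/60 = 139.2 rad/s
x(θ) = r cosθ + √(L² − r² sin²θ); with ω constant, a = ω²·d²x/dθ².
d²x/dθ² = −r cosθ − r²(cos2θ)/√u − r⁴ sin²2θ/(4u^{3/2}),  u = L² − r² sin²θ = 0.0255757 m².
Substituting r = 0.0509 m, L = 0.1638 m, θ = 135.9°: d²x/dθ² = +0.035634 m.
a = ω²·d²x/dθ² = (139.2)²·(+0.035634) = +690.19 m/s²;  |a| = 690.19 m/s².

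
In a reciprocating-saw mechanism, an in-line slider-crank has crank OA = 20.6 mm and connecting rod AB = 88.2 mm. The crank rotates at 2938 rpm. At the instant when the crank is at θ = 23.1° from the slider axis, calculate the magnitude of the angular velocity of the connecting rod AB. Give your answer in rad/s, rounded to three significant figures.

ω = 307.7 rad/s (converted from 2938 rpm).
The rod makes angle φ with the slider axis where L sinφ = r sinθ; differentiating, L cosφ·φ̇ = r ω cosθ.
L cosφ = √(L² − r² sin²θ) = 0.087829 m.
|ω_rod| = r ω |cosθ| / √(L² − r² sin²θ) = 0.0206·307.7·0.91982/0.087829 = 66.376 rad/s.

66.4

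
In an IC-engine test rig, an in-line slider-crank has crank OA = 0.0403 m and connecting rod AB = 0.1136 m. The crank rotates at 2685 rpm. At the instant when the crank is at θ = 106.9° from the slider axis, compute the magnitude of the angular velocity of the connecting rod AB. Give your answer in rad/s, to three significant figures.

30.8

ω = 281.2 rad/s (converted from 2685 rpm).
The rod makes angle φ with the slider axis where L sinφ = r sinθ; differentiating, L cosφ·φ̇ = r ω cosθ.
L cosφ = √(L² − r² sin²θ) = 0.10686 m.
|ω_rod| = r ω |cosθ| / √(L² − r² sin²θ) = 0.0403·281.2·0.29070/0.10686 = 30.827 rad/s.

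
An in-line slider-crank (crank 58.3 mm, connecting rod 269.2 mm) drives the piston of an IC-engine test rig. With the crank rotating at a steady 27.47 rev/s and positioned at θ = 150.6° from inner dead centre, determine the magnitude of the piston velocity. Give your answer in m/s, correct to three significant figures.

ω = 2π·27.5 = 172.6 rad/s
For an in-line slider-crank, x = r cosθ + √(L² − r² sin²θ), so v = −rω sinθ·[1 + r cosθ/√(L² − r² sin²θ)].
With r = 0.0583 m, L = 0.2692 m, θ = 150.6°: √(L² − r² sin²θ) = 0.26767 m.
v = −0.0583·172.6·0.49090·[1 + 0.0583·-0.87121/0.26767] = -4.0024 m/s.
|v| = 4.0024 m/s.

4.00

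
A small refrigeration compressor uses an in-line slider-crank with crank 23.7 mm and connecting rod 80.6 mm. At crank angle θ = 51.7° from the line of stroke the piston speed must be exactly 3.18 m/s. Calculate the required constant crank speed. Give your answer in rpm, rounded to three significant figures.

For an in-line slider-crank, |v_piston| = rω|sinθ|·[1 + r cosθ/√(L² − r² sin²θ)].
With r = 0.0237 m, L = 0.0806 m, θ = 51.7°: the bracketed kinematic factor |dx/dθ| = 0.022083 m.
ω = v/|dx/dθ| = 3.18/0.022083 = 144 rad/s.
N = 60ω/(2π) = 1375.1 rpm.

1380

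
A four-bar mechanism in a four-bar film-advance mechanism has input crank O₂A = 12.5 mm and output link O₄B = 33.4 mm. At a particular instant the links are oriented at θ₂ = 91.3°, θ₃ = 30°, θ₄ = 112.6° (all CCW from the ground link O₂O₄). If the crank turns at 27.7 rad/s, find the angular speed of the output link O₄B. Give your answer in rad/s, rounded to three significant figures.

9.17

ω₂ = 27.7 rad/s
Differentiating the loop-closure r₂e^{iθ₂}+r₃e^{iθ₃}=r₁+r₄e^{iθ₄} gives r₂ω₂e^{iθ₂}+r₃ω₃e^{iθ₃}=r₄ω₄e^{iθ₄}.
Eliminating the other unknown: ω₄ = r₂ω₂ sin(θ₂−θ₃) / [r₄ sin(θ₄−θ₃)].
Numerator sine = +0.87715; denominator sine = +0.99167.
Result = 0.0125·27.7·(+0.87715) / (0.0334·(+0.99167)) = +9.1695 rad/s; magnitude 9.1695 rad/s.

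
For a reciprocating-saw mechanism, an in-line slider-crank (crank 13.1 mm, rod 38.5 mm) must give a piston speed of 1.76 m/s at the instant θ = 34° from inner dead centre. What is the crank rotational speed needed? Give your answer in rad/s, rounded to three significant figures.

For an in-line slider-crank, |v_piston| = rω|sinθ|·[1 + r cosθ/√(L² − r² sin²θ)].
With r = 0.0131 m, L = 0.0385 m, θ = 34°: the bracketed kinematic factor |dx/dθ| = 0.0094303 m.
ω = v/|dx/dθ| = 1.76/0.0094303 = 186.63 rad/s.

187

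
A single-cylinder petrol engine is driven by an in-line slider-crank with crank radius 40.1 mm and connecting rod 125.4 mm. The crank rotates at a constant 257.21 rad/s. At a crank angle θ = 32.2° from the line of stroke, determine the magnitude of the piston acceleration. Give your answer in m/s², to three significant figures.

ω = 257.2 rad/s
x(θ) = r cosθ + √(L² − r² sin²θ); with ω constant, a = ω²·d²x/dθ².
d²x/dθ² = −r cosθ − r²(cos2θ)/√u − r⁴ sin²2θ/(4u^{3/2}),  u = L² − r² sin²θ = 0.0152686 m².
Substituting r = 0.0401 m, L = 0.1254 m, θ = 32.2°: d²x/dθ² = -0.039834 m.
a = ω²·d²x/dθ² = (257.2)²·(-0.039834) = -2635.3 m/s²;  |a| = 2635.3 m/s².

2640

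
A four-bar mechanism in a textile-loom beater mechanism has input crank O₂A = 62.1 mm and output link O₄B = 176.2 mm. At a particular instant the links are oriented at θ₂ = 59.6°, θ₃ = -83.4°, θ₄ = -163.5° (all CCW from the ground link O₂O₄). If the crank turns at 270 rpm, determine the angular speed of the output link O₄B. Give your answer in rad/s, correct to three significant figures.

6.09

ω₂ = 28.27 rad/s (from 270 rpm).
Differentiating the loop-closure r₂e^{iθ₂}+r₃e^{iθ₃}=r₁+r₄e^{iθ₄} gives r₂ω₂e^{iθ₂}+r₃ω₃e^{iθ₃}=r₄ω₄e^{iθ₄}.
Eliminating the other unknown: ω₄ = r₂ω₂ sin(θ₂−θ₃) / [r₄ sin(θ₄−θ₃)].
Numerator sine = +0.60182; denominator sine = -0.98511.
Result = 0.0621·28.27·(+0.60182) / (0.1762·(-0.98511)) = -6.0877 rad/s; magnitude 6.0877 rad/s.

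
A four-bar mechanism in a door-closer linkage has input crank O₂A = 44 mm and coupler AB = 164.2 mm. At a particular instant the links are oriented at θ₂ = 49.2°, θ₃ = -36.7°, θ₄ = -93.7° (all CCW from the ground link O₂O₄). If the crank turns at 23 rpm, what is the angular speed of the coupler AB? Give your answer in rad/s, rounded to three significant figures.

ω₂ = 2.409 rad/s (from 23 rpm).
Differentiating the loop-closure r₂e^{iθ₂}+r₃e^{iθ₃}=r₁+r₄e^{iθ₄} gives r₂ω₂e^{iθ₂}+r₃ω₃e^{iθ₃}=r₄ω₄e^{iθ₄}.
Eliminating the other unknown: ω₃ = r₂ω₂ sin(θ₄−θ₂) / [r₃ sin(θ₃−θ₄)].
Numerator sine = -0.60321; denominator sine = +0.83867.
Result = 0.044·2.409·(-0.60321) / (0.1642·(+0.83867)) = -0.46421 rad/s; magnitude 0.46421 rad/s.

0.464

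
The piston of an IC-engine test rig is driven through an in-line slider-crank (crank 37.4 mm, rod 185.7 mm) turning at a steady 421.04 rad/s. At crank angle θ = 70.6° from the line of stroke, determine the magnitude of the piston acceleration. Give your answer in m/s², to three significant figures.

1150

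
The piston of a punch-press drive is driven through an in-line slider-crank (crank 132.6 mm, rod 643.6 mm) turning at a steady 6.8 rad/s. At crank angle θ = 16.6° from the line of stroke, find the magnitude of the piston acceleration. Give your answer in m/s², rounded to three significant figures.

6.94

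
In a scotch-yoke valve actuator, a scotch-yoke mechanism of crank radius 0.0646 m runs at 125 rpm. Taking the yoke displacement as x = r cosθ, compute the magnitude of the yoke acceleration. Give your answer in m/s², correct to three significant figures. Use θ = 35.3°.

ω = 13.09 rad/s (from 125 rpm).
x = r cosθ ⇒ ẍ = −rω² cosθ (ω constant).
|a| = rω²|cosθ| = 0.0646·(13.09)²·|cos 35.3°| = 9.0339 m/s².

9.03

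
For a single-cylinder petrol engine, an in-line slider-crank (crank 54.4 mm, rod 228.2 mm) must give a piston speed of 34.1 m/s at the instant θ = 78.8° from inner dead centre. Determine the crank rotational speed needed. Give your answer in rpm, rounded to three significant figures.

For an in-line slider-crank, |v_piston| = rω|sinθ|·[1 + r cosθ/√(L² − r² sin²θ)].
With r = 0.0544 m, L = 0.2282 m, θ = 78.8°: the bracketed kinematic factor |dx/dθ| = 0.055905 m.
ω = v/|dx/dθ| = 34.1/0.055905 = 609.96 rad/s.
N = 60ω/(2π) = 5824.7 rpm.

5820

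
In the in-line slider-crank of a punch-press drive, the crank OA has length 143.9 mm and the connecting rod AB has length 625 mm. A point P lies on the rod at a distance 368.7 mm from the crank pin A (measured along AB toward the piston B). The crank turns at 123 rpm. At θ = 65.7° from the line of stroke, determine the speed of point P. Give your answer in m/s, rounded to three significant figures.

1.81

ω = 12.88 rad/s.  Crank-pin speed |V_A| = rω = 1.8535 m/s, perpendicular to OA.
Rod angle: sinφ = −(r/L) sinθ ⇒ φ = -12.113°; ω_rod = −rω cosθ/√(L²−r²sin²θ) = -1.2482 rad/s.
V_P = V_A + ω_rod × AP, with AP = 0.3687 m along the rod.
Components: V_Px = −rω sinθ − a·ω_rod·sinφ = -1.7859 m/s;  V_Py = rω cosθ + a·ω_rod·cosφ = +0.31279 m/s.
|V_P| = √(V_Px² + V_Py²) = 1.813 m/s.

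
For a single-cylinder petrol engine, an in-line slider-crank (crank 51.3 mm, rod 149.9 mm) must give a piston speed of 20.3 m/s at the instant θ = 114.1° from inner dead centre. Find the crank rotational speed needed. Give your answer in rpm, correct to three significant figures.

4850

For an in-line slider-crank, |v_piston| = rω|sinθ|·[1 + r cosθ/√(L² − r² sin²θ)].
With r = 0.0513 m, L = 0.1499 m, θ = 114.1°: the bracketed kinematic factor |dx/dθ| = 0.03994 m.
ω = v/|dx/dθ| = 20.3/0.03994 = 508.27 rad/s.
N = 60ω/(2π) = 4853.6 rpm.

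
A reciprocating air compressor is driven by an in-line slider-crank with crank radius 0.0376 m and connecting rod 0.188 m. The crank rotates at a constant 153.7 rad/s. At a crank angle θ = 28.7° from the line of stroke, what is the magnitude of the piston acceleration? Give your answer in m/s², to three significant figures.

877

ω = 153.7 rad/s
x(θ) = r cosθ + √(L² − r² sin²θ); with ω constant, a = ω²·d²x/dθ².
d²x/dθ² = −r cosθ − r²(cos2θ)/√u − r⁴ sin²2θ/(4u^{3/2}),  u = L² − r² sin²θ = 0.035018 m².
Substituting r = 0.0376 m, L = 0.188 m, θ = 28.7°: d²x/dθ² = -0.037105 m.
a = ω²·d²x/dθ² = (153.7)²·(-0.037105) = -876.56 m/s²;  |a| = 876.56 m/s².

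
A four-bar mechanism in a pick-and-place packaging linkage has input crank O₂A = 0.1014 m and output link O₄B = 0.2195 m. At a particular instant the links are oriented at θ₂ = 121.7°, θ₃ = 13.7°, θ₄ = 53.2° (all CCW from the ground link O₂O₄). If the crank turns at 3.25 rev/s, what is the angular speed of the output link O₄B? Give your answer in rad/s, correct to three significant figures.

ω₂ = 20.42 rad/s (from 3.25 rev/s).
Differentiating the loop-closure r₂e^{iθ₂}+r₃e^{iθ₃}=r₁+r₄e^{iθ₄} gives r₂ω₂e^{iθ₂}+r₃ω₃e^{iθ₃}=r₄ω₄e^{iθ₄}.
Eliminating the other unknown: ω₄ = r₂ω₂ sin(θ₂−θ₃) / [r₄ sin(θ₄−θ₃)].
Numerator sine = +0.95106; denominator sine = +0.63608.
Result = 0.1014·20.42·(+0.95106) / (0.2195·(+0.63608)) = +14.105 rad/s; magnitude 14.105 rad/s.

14.1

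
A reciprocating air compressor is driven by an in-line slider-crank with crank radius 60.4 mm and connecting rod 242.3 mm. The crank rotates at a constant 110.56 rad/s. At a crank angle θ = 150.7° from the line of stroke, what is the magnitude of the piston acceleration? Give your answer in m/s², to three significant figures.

545

ω = 110.6 rad/s
x(θ) = r cosθ + √(L² − r² sin²θ); with ω constant, a = ω²·d²x/dθ².
d²x/dθ² = −r cosθ − r²(cos2θ)/√u − r⁴ sin²2θ/(4u^{3/2}),  u = L² − r² sin²θ = 0.0578356 m².
Substituting r = 0.0604 m, L = 0.2423 m, θ = 150.7°: d²x/dθ² = +0.044595 m.
a = ω²·d²x/dθ² = (110.6)²·(+0.044595) = +545.11 m/s²;  |a| = 545.11 m/s².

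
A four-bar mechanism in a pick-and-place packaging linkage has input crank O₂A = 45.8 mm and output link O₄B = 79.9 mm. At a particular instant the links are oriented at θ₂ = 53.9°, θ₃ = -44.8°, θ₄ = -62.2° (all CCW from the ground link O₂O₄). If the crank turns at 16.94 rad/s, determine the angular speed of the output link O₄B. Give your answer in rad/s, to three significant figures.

ω₂ = 16.94 rad/s
Differentiating the loop-closure r₂e^{iθ₂}+r₃e^{iθ₃}=r₁+r₄e^{iθ₄} gives r₂ω₂e^{iθ₂}+r₃ω₃e^{iθ₃}=r₄ω₄e^{iθ₄}.
Eliminating the other unknown: ω₄ = r₂ω₂ sin(θ₂−θ₃) / [r₄ sin(θ₄−θ₃)].
Numerator sine = +0.98849; denominator sine = -0.29904.
Result = 0.0458·16.94·(+0.98849) / (0.0799·(-0.29904)) = -32.098 rad/s; magnitude 32.098 rad/s.

32.1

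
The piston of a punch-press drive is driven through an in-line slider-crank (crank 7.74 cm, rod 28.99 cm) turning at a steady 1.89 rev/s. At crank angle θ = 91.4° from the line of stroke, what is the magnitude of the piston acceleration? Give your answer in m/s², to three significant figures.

ω = 2π·1.89 = 11.88 rad/s
x(θ) = r cosθ + √(L² − r² sin²θ); with ω constant, a = ω²·d²x/dθ².
d²x/dθ² = −r cosθ − r²(cos2θ)/√u − r⁴ sin²2θ/(4u^{3/2}),  u = L² − r² sin²θ = 0.0780548 m².
Substituting r = 0.0774 m, L = 0.2899 m, θ = 91.4°: d²x/dθ² = +0.023307 m.
a = ω²·d²x/dθ² = (11.88)²·(+0.023307) = +3.2868 m/s²;  |a| = 3.2868 m/s².

3.29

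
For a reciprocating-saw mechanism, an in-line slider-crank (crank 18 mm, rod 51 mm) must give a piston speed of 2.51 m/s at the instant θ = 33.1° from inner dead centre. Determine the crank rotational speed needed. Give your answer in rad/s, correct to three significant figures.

For an in-line slider-crank, |v_piston| = rω|sinθ|·[1 + r cosθ/√(L² − r² sin²θ)].
With r = 0.018 m, L = 0.051 m, θ = 33.1°: the bracketed kinematic factor |dx/dθ| = 0.012792 m.
ω = v/|dx/dθ| = 2.51/0.012792 = 196.22 rad/s.

196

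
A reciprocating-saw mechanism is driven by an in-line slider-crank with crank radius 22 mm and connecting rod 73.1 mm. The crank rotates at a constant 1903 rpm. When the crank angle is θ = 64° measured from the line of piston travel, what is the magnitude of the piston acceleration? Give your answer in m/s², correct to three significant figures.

219

ω = 2π·1903/60 = 199.3 rad/s
x(θ) = r cosθ + √(L² − r² sin²θ); with ω constant, a = ω²·d²x/dθ².
d²x/dθ² = −r cosθ − r²(cos2θ)/√u − r⁴ sin²2θ/(4u^{3/2}),  u = L² − r² sin²θ = 0.00495262 m².
Substituting r = 0.022 m, L = 0.0731 m, θ = 64°: d²x/dθ² = -0.0055143 m.
a = ω²·d²x/dθ² = (199.3)²·(-0.0055143) = -218.99 m/s²;  |a| = 218.99 m/s².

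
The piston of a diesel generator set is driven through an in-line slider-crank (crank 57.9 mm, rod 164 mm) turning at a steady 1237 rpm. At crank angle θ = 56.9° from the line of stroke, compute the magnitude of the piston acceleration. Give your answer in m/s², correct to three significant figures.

396

ω = 2π·1237/60 = 129.5 rad/s
x(θ) = r cosθ + √(L² − r² sin²θ); with ω constant, a = ω²·d²x/dθ².
d²x/dθ² = −r cosθ − r²(cos2θ)/√u − r⁴ sin²2θ/(4u^{3/2}),  u = L² − r² sin²θ = 0.0245434 m².
Substituting r = 0.0579 m, L = 0.164 m, θ = 56.9°: d²x/dθ² = -0.023596 m.
a = ω²·d²x/dθ² = (129.5)²·(-0.023596) = -395.94 m/s²;  |a| = 395.94 m/s².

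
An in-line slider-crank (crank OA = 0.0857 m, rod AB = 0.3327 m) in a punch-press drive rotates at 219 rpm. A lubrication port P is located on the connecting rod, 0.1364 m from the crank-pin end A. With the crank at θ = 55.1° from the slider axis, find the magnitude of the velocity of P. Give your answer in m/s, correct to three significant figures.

ω = 22.93 rad/s.  Crank-pin speed |V_A| = rω = 1.9654 m/s, perpendicular to OA.
Rod angle: sinφ = −(r/L) sinθ ⇒ φ = -12.196°; ω_rod = −rω cosθ/√(L²−r²sin²θ) = -3.458 rad/s.
V_P = V_A + ω_rod × AP, with AP = 0.1364 m along the rod.
Components: V_Px = −rω sinθ − a·ω_rod·sinφ = -1.7116 m/s;  V_Py = rω cosθ + a·ω_rod·cosφ = +0.66348 m/s.
|V_P| = √(V_Px² + V_Py²) = 1.8357 m/s.

1.84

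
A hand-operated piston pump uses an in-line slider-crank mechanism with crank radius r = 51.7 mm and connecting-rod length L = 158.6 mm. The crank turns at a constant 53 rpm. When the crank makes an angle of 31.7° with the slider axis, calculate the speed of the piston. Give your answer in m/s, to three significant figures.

0.193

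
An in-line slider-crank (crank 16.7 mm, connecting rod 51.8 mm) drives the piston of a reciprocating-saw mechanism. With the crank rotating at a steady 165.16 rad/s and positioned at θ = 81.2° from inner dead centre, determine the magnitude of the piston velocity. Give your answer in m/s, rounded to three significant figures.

2.87

ω = 165.2 rad/s
For an in-line slider-crank, x = r cosθ + √(L² − r² sin²θ), so v = −rω sinθ·[1 + r cosθ/√(L² − r² sin²θ)].
With r = 0.0167 m, L = 0.0518 m, θ = 81.2°: √(L² − r² sin²θ) = 0.049101 m.
v = −0.0167·165.2·0.98823·[1 + 0.0167·0.15299/0.049101] = -2.8675 m/s.
|v| = 2.8675 m/s.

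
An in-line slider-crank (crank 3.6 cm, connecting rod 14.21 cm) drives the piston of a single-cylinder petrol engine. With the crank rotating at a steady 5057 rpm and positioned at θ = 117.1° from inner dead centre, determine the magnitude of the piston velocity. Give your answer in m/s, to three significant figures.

ω = 2π·5057/60 = 529.6 rad/s
For an in-line slider-crank, x = r cosθ + √(L² − r² sin²θ), so v = −rω sinθ·[1 + r cosθ/√(L² − r² sin²θ)].
With r = 0.036 m, L = 0.1421 m, θ = 117.1°: √(L² − r² sin²θ) = 0.13844 m.
v = −0.036·529.6·0.89021·[1 + 0.036·-0.45554/0.13844] = -14.961 m/s.
|v| = 14.961 m/s.

15.0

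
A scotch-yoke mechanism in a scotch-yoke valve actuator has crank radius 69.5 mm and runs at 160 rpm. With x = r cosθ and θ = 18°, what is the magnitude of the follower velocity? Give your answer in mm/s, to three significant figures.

ω = 16.76 rad/s (from 160 rpm).
x = r cosθ ⇒ ẋ = −rω sinθ.
|v| = rω|sinθ| = 0.0695·16.76·|sin 18°| = 0.35985 m/s = 359.85 mm/s.

360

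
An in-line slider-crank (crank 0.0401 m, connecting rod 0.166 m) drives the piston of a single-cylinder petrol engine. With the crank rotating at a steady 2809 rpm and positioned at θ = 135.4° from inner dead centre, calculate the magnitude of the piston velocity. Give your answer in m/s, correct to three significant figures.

6.84

ω = 2π·2809/60 = 294.2 rad/s
For an in-line slider-crank, x = r cosθ + √(L² − r² sin²θ), so v = −rω sinθ·[1 + r cosθ/√(L² − r² sin²θ)].
With r = 0.0401 m, L = 0.166 m, θ = 135.4°: √(L² − r² sin²θ) = 0.16359 m.
v = −0.0401·294.2·0.70215·[1 + 0.0401·-0.71203/0.16359] = -6.8369 m/s.
|v| = 6.8369 m/s.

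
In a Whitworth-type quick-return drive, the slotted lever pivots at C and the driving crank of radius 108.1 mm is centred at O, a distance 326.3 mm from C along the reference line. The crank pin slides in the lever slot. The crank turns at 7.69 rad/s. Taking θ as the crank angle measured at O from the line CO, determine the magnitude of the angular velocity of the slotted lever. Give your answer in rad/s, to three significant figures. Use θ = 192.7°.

3.54

ω = 7.69 rad/s
Crank pin A relative to C: A = (d + r cosθ, r sinθ); lever angle φ = atan2(r sinθ, d + r cosθ).
Differentiating tanφ: φ̇ = rω(d cosθ + r)/(d² + r² + 2dr cosθ).
d² + r² + 2dr cosθ = |CA|² = 0.0493372 m²;  d cosθ + r = -0.21022 m.
|ω_lever| = |0.1081·7.69·-0.21022| / 0.0493372 = 3.542 rad/s.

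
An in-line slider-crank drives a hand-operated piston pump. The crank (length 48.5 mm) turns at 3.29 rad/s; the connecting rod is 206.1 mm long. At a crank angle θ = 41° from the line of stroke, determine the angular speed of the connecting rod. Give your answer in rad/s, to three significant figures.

0.591

ω = 3.29 rad/s
The rod makes angle φ with the slider axis where L sinφ = r sinθ; differentiating, L cosφ·φ̇ = r ω cosθ.
L cosφ = √(L² − r² sin²θ) = 0.20363 m.
|ω_rod| = r ω |cosθ| / √(L² − r² sin²θ) = 0.0485·3.29·0.75471/0.20363 = 0.5914 rad/s.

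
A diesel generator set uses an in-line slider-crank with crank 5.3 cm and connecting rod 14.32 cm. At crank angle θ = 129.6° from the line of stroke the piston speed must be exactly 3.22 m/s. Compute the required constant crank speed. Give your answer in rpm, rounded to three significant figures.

999

For an in-line slider-crank, |v_piston| = rω|sinθ|·[1 + r cosθ/√(L² − r² sin²θ)].
With r = 0.053 m, L = 0.1432 m, θ = 129.6°: the bracketed kinematic factor |dx/dθ| = 0.030786 m.
ω = v/|dx/dθ| = 3.22/0.030786 = 104.59 rad/s.
N = 60ω/(2π) = 998.8 rpm.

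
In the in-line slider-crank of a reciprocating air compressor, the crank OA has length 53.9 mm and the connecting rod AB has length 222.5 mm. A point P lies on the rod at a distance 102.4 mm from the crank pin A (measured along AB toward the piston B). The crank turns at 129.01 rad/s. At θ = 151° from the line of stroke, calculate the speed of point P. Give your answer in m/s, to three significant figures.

ω = 129 rad/s.  Crank-pin speed |V_A| = rω = 6.9536 m/s, perpendicular to OA.
Rod angle: sinφ = −(r/L) sinθ ⇒ φ = -6.745°; ω_rod = −rω cosθ/√(L²−r²sin²θ) = +27.524 rad/s.
V_P = V_A + ω_rod × AP, with AP = 0.1024 m along the rod.
Components: V_Px = −rω sinθ − a·ω_rod·sinφ = -3.0402 m/s;  V_Py = rω cosθ + a·ω_rod·cosφ = -3.2828 m/s.
|V_P| = √(V_Px² + V_Py²) = 4.4743 m/s.

4.47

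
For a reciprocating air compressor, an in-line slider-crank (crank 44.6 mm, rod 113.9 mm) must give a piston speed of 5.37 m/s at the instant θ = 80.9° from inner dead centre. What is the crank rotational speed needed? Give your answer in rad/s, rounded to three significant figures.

For an in-line slider-crank, |v_piston| = rω|sinθ|·[1 + r cosθ/√(L² − r² sin²θ)].
With r = 0.0446 m, L = 0.1139 m, θ = 80.9°: the bracketed kinematic factor |dx/dθ| = 0.046996 m.
ω = v/|dx/dθ| = 5.37/0.046996 = 114.27 rad/s.

114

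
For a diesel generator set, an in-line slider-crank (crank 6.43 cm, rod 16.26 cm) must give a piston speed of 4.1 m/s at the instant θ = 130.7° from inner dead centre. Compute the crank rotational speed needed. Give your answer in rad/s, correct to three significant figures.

For an in-line slider-crank, |v_piston| = rω|sinθ|·[1 + r cosθ/√(L² − r² sin²θ)].
With r = 0.0643 m, L = 0.1626 m, θ = 130.7°: the bracketed kinematic factor |dx/dθ| = 0.035571 m.
ω = v/|dx/dθ| = 4.1/0.035571 = 115.26 rad/s.

115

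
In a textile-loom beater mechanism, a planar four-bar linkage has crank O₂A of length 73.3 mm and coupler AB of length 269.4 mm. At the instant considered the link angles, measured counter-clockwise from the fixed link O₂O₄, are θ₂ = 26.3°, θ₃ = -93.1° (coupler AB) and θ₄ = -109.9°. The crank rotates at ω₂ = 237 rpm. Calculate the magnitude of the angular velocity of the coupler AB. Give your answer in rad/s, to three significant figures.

16.2

ω₂ = 24.82 rad/s (from 237 rpm).
Differentiating the loop-closure r₂e^{iθ₂}+r₃e^{iθ₃}=r₁+r₄e^{iθ₄} gives r₂ω₂e^{iθ₂}+r₃ω₃e^{iθ₃}=r₄ω₄e^{iθ₄}.
Eliminating the other unknown: ω₃ = r₂ω₂ sin(θ₄−θ₂) / [r₃ sin(θ₃−θ₄)].
Numerator sine = -0.69214; denominator sine = +0.28903.
Result = 0.0733·24.82·(-0.69214) / (0.2694·(+0.28903)) = -16.171 rad/s; magnitude 16.171 rad/s.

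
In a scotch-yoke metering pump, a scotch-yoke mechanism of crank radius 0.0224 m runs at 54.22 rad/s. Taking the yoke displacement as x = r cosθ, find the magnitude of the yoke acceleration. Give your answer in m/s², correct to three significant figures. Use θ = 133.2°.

45.1

ω = 54.22 rad/s
x = r cosθ ⇒ ẍ = −rω² cosθ (ω constant).
|a| = rω²|cosθ| = 0.0224·(54.22)²·|cos 133.2°| = 45.079 m/s².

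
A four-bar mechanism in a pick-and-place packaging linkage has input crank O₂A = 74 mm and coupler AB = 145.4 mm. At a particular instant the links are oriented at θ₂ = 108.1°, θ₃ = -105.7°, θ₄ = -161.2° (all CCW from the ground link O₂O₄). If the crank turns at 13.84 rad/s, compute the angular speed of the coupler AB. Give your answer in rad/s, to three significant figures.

ω₂ = 13.84 rad/s
Differentiating the loop-closure r₂e^{iθ₂}+r₃e^{iθ₃}=r₁+r₄e^{iθ₄} gives r₂ω₂e^{iθ₂}+r₃ω₃e^{iθ₃}=r₄ω₄e^{iθ₄}.
Eliminating the other unknown: ω₃ = r₂ω₂ sin(θ₄−θ₂) / [r₃ sin(θ₃−θ₄)].
Numerator sine = +0.99993; denominator sine = +0.82413.
Result = 0.074·13.84·(+0.99993) / (0.1454·(+0.82413)) = +8.5463 rad/s; magnitude 8.5463 rad/s.

8.55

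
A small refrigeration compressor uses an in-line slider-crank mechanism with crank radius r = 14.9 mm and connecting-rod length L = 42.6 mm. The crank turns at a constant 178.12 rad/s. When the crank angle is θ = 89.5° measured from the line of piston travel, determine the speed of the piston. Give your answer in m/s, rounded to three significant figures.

ω = 178.1 rad/s
For an in-line slider-crank, x = r cosθ + √(L² − r² sin²θ), so v = −rω sinθ·[1 + r cosθ/√(L² − r² sin²θ)].
With r = 0.0149 m, L = 0.0426 m, θ = 89.5°: √(L² − r² sin²θ) = 0.039909 m.
v = −0.0149·178.1·0.99996·[1 + 0.0149·0.00873/0.039909] = -2.6625 m/s.
|v| = 2.6625 m/s.

2.66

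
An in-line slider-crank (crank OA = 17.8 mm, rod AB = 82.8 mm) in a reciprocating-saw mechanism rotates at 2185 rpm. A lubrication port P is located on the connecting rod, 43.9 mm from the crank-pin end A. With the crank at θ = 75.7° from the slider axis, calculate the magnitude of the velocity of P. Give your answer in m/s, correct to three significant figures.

4.09

ω = 228.8 rad/s.  Crank-pin speed |V_A| = rω = 4.0729 m/s, perpendicular to OA.
Rod angle: sinφ = −(r/L) sinθ ⇒ φ = -12.024°; ω_rod = −rω cosθ/√(L²−r²sin²θ) = -12.422 rad/s.
V_P = V_A + ω_rod × AP, with AP = 0.0439 m along the rod.
Components: V_Px = −rω sinθ − a·ω_rod·sinφ = -4.0603 m/s;  V_Py = rω cosθ + a·ω_rod·cosφ = +0.47262 m/s.
|V_P| = √(V_Px² + V_Py²) = 4.0877 m/s.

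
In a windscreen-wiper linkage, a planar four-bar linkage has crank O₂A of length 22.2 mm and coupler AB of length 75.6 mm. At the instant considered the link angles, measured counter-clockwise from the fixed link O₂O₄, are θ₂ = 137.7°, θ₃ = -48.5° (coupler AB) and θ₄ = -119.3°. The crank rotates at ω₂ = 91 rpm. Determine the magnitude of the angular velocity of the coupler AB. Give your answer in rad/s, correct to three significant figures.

ω₂ = 9.529 rad/s (from 91 rpm).
Differentiating the loop-closure r₂e^{iθ₂}+r₃e^{iθ₃}=r₁+r₄e^{iθ₄} gives r₂ω₂e^{iθ₂}+r₃ω₃e^{iθ₃}=r₄ω₄e^{iθ₄}.
Eliminating the other unknown: ω₃ = r₂ω₂ sin(θ₄−θ₂) / [r₃ sin(θ₃−θ₄)].
Numerator sine = +0.97437; denominator sine = +0.94438.
Result = 0.0222·9.529·(+0.97437) / (0.0756·(+0.94438)) = +2.8872 rad/s; magnitude 2.8872 rad/s.

2.89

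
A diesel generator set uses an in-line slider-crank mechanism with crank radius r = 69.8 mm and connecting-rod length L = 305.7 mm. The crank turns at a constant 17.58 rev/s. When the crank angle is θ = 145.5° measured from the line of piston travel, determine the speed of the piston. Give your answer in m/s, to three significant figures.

ω = 2π·17.6 = 110.5 rad/s
For an in-line slider-crank, x = r cosθ + √(L² − r² sin²θ), so v = −rω sinθ·[1 + r cosθ/√(L² − r² sin²θ)].
With r = 0.0698 m, L = 0.3057 m, θ = 145.5°: √(L² − r² sin²θ) = 0.30313 m.
v = −0.0698·110.5·0.56641·[1 + 0.0698·-0.82413/0.30313] = -3.5383 m/s.
|v| = 3.5383 m/s.

3.54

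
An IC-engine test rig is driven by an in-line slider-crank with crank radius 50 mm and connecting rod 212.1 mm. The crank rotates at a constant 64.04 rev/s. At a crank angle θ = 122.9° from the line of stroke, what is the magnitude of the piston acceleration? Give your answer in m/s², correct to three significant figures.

ω = 2π·64 = 402.4 rad/s
x(θ) = r cosθ + √(L² − r² sin²θ); with ω constant, a = ω²·d²x/dθ².
d²x/dθ² = −r cosθ − r²(cos2θ)/√u − r⁴ sin²2θ/(4u^{3/2}),  u = L² − r² sin²θ = 0.043224 m².
Substituting r = 0.05 m, L = 0.2121 m, θ = 122.9°: d²x/dθ² = +0.031943 m.
a = ω²·d²x/dθ² = (402.4)²·(+0.031943) = +5171.8 m/s²;  |a| = 5171.8 m/s².

5170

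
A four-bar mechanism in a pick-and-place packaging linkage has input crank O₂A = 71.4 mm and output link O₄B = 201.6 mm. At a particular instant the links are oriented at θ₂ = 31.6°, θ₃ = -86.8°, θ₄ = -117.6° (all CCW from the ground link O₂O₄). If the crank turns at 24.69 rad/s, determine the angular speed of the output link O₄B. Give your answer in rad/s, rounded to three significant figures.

15.0

ω₂ = 24.69 rad/s
Differentiating the loop-closure r₂e^{iθ₂}+r₃e^{iθ₃}=r₁+r₄e^{iθ₄} gives r₂ω₂e^{iθ₂}+r₃ω₃e^{iθ₃}=r₄ω₄e^{iθ₄}.
Eliminating the other unknown: ω₄ = r₂ω₂ sin(θ₂−θ₃) / [r₄ sin(θ₄−θ₃)].
Numerator sine = +0.87965; denominator sine = -0.51204.
Result = 0.0714·24.69·(+0.87965) / (0.2016·(-0.51204)) = -15.022 rad/s; magnitude 15.022 rad/s.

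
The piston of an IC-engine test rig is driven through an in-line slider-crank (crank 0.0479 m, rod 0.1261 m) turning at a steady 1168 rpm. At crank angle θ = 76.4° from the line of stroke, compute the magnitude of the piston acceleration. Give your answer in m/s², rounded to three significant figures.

89.5

ω = 2π·1168/60 = 122.3 rad/s
x(θ) = r cosθ + √(L² − r² sin²θ); with ω constant, a = ω²·d²x/dθ².
d²x/dθ² = −r cosθ − r²(cos2θ)/√u − r⁴ sin²2θ/(4u^{3/2}),  u = L² − r² sin²θ = 0.0137337 m².
Substituting r = 0.0479 m, L = 0.1261 m, θ = 76.4°: d²x/dθ² = +0.0059792 m.
a = ω²·d²x/dθ² = (122.3)²·(+0.0059792) = +89.451 m/s²;  |a| = 89.451 m/s².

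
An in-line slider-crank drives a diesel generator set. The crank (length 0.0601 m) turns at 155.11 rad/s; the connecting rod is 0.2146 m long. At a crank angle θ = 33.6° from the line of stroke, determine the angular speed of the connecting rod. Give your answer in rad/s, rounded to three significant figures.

36.6

ω = 155.1 rad/s
The rod makes angle φ with the slider axis where L sinφ = r sinθ; differentiating, L cosφ·φ̇ = r ω cosθ.
L cosφ = √(L² − r² sin²θ) = 0.21201 m.
|ω_rod| = r ω |cosθ| / √(L² − r² sin²θ) = 0.0601·155.1·0.83292/0.21201 = 36.624 rad/s.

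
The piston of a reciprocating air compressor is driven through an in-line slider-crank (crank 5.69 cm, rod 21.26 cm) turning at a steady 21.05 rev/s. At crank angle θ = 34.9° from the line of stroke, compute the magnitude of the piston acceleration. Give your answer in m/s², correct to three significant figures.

914

ω = 2π·21.1 = 132.3 rad/s
x(θ) = r cosθ + √(L² − r² sin²θ); with ω constant, a = ω²·d²x/dθ².
d²x/dθ² = −r cosθ − r²(cos2θ)/√u − r⁴ sin²2θ/(4u^{3/2}),  u = L² − r² sin²θ = 0.0441389 m².
Substituting r = 0.0569 m, L = 0.2126 m, θ = 34.9°: d²x/dθ² = -0.052237 m.
a = ω²·d²x/dθ² = (132.3)²·(-0.052237) = -913.78 m/s²;  |a| = 913.78 m/s².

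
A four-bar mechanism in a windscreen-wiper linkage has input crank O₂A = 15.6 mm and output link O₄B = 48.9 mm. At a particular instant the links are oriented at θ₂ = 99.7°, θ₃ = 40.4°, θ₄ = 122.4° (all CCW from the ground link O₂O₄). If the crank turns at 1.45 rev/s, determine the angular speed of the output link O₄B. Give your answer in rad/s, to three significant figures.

ω₂ = 9.111 rad/s (from 1.45 rev/s).
Differentiating the loop-closure r₂e^{iθ₂}+r₃e^{iθ₃}=r₁+r₄e^{iθ₄} gives r₂ω₂e^{iθ₂}+r₃ω₃e^{iθ₃}=r₄ω₄e^{iθ₄}.
Eliminating the other unknown: ω₄ = r₂ω₂ sin(θ₂−θ₃) / [r₄ sin(θ₄−θ₃)].
Numerator sine = +0.85985; denominator sine = +0.99027.
Result = 0.0156·9.111·(+0.85985) / (0.0489·(+0.99027)) = +2.5237 rad/s; magnitude 2.5237 rad/s.

2.52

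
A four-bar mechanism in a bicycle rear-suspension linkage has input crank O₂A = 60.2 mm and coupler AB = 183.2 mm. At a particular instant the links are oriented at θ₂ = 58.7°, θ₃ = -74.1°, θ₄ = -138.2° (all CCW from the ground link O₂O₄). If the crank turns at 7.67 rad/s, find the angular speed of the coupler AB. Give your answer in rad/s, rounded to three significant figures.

ω₂ = 7.67 rad/s
Differentiating the loop-closure r₂e^{iθ₂}+r₃e^{iθ₃}=r₁+r₄e^{iθ₄} gives r₂ω₂e^{iθ₂}+r₃ω₃e^{iθ₃}=r₄ω₄e^{iθ₄}.
Eliminating the other unknown: ω₃ = r₂ω₂ sin(θ₄−θ₂) / [r₃ sin(θ₃−θ₄)].
Numerator sine = +0.29070; denominator sine = +0.89956.
Result = 0.0602·7.67·(+0.29070) / (0.1832·(+0.89956)) = +0.81449 rad/s; magnitude 0.81449 rad/s.

0.814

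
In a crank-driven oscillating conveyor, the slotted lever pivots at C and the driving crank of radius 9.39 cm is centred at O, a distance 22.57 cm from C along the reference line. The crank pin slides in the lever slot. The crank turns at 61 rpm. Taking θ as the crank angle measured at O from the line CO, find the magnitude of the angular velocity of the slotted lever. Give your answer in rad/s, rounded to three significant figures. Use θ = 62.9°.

ω = 6.388 rad/s (from 61 rpm).
Crank pin A relative to C: A = (d + r cosθ, r sinθ); lever angle φ = atan2(r sinθ, d + r cosθ).
Differentiating tanφ: φ̇ = rω(d cosθ + r)/(d² + r² + 2dr cosθ).
d² + r² + 2dr cosθ = |CA|² = 0.0790666 m²;  d cosθ + r = +0.19672 m.
|ω_lever| = |0.0939·6.388·+0.19672| / 0.0790666 = 1.4924 rad/s.

1.49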